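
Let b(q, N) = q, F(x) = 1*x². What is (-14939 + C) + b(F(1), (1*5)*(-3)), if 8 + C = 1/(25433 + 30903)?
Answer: -841997855/56336 ≈ -14946.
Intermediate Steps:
F(x) = x²
C = -450687/56336 (C = -8 + 1/(25433 + 30903) = -8 + 1/56336 = -450687/56336 ≈ -8.0000)
(-14939 + C) + b(F(1), (1*5)*(-3)) = (-14939 - 450687/56336) + 1² = -842054191/56336 + 1 = -841997855/56336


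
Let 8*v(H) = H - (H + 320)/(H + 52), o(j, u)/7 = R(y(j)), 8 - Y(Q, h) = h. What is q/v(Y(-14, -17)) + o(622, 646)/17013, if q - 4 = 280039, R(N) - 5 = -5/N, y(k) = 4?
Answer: 978284307273/8960180 ≈ 1.0918e+5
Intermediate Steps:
Y(Q, h) = 8 - h
R(N) = 5 - 5/N
q = 280043 (q = 4 + 280039 = 280043)
o(j, u) = 105/4 (o(j, u) = 7*(5 - 5/4) = 7*(15/4) = 105/4)
v(H) = H/8 - (320 + H)/(8*(52 + H)) (v(H) = (H - (H + 320)/(H + 52))/8 = (H - (320 + H)/(52 + H))/8 = H/8 - (320 + H)/(8*(52 + H)))
q/v(Y(-14, -17)) + o(622, 646)/17013 = 280043/(((-320 + (8 - 1*(-17))² + 51*(8 - 1*(-17)))/(8*(52 + (8 - 1*(-17)))))) + (105/4)/17013 = 280043/(((-320 + (8 + 17)² + 51*(8 + 17))/(8*(52 + (8 + 17))))) + (105/4)*(1/17013) = 280043/(((-320 + 25² + 51*25)/(8*(52 + 25)))) + 35/22684 = 280043/(((⅛)*(-320 + 625 + 1275)/77)) + 35/22684 = 280043/(((⅛)*(1/77)*1580)) + 35/22684 = 280043/(395/154) + 35/22684 = 280043*(154/395) + 35/22684 = 43126622/395 + 35/22684 = 978284307273/8960180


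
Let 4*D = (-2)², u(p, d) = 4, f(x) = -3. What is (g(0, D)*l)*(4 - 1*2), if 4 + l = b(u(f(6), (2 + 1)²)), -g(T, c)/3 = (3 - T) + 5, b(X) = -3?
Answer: 336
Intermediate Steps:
D = 1 (D = (¼)*(-2)² = (¼)*4 = 1)
g(T, c) = -24 + 3*T (g(T, c) = -3*((3 - T) + 5) = -3*(8 - T) = -24 + 3*T)
l = -7 (l = -4 - 3 = -7)
(g(0, D)*l)*(4 - 1*2) = ((-24 + 3*0)*(-7))*(4 - 1*2) = ((-24 + 0)*(-7))*(4 - 2) = -24*(-7)*2 = 168*2 = 336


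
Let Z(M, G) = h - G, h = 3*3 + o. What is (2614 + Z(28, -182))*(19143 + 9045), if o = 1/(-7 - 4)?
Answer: 869712552/11 ≈ 7.9065e+7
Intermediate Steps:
o = -1/11 (o = 1/(-11) = -1/11 ≈ -0.090909)
h = 98/11 (h = 3*3 - 1/11 = 9 - 1/11 = 98/11 ≈ 8.9091)
Z(M, G) = 98/11 - G
(2614 + Z(28, -182))*(19143 + 9045) = (2614 + (98/11 - 1*(-182)))*(19143 + 9045) = (2614 + (98/11 + 182))*28188 = (2614 + 2100/11)*28188 = (30854/11)*28188 = 869712552/11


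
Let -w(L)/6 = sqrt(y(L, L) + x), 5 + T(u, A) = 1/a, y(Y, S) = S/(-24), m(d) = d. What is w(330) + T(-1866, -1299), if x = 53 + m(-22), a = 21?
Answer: -104/21 - 3*sqrt(69) ≈ -29.872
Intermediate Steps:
y(Y, S) = -S/24 (y(Y, S) = S*(-1/24) = -S/24)
T(u, A) = -104/21 (T(u, A) = -5 + 1/21 = -104/21)
x = 31 (x = 53 - 22 = 31)
w(L) = -6*sqrt(31 - L/24) (w(L) = -6*sqrt(-L/24 + 31) = -6*sqrt(31 - L/24))
w(330) + T(-1866, -1299) = -sqrt(4464 - 6*330)/2 - 104/21 = -sqrt(4464 - 1980)/2 - 104/21 = -3*sqrt(69) - 104/21 = -104/21 - 3*sqrt(69)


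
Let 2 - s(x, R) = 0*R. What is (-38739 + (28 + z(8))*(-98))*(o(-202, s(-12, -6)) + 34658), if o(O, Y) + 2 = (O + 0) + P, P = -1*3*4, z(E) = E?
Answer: -1455760014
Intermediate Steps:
s(x, R) = 2 (s(x, R) = 2 - 0*R = 2 - 1*0 = 2 + 0 = 2)
P = -12 (P = -3*4 = -12)
o(O, Y) = -14 + O (o(O, Y) = -2 + ((O + 0) - 12) = -2 + (O - 12) = -2 + (-12 + O) = -14 + O)
(-38739 + (28 + z(8))*(-98))*(o(-202, s(-12, -6)) + 34658) = (-38739 + (28 + 8)*(-98))*((-14 - 202) + 34658) = (-38739 + 36*(-98))*(-216 + 34658) = (-38739 - 3528)*34442 = -42267*34442 = -1455760014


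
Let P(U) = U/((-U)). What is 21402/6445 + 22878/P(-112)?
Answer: -147427308/6445 ≈ -22875.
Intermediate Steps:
P(U) = -1 (P(U) = U*(-1/U) = -1)
21402/6445 + 22878/P(-112) = 21402/6445 + 22878/(-1) = 21402*(1/6445) + 22878*(-1) = 21402/6445 - 22878 = -147427308/6445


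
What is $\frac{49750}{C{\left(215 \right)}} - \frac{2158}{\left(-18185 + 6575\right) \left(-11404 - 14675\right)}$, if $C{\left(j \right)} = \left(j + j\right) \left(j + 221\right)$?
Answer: $\frac{17514837931}{66005427420} \approx 0.26535$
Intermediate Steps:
$C{\left(j \right)} = 2 j \left(221 + j\right)$
$\frac{49750}{C{\left(215 \right)}} - \frac{2158}{\left(-18185 + 6575\right) \left(-11404 - 14675\right)} = \frac{49750}{2 \cdot 215 \left(221 + 215\right)} - \frac{2158}{\left(-18185 + 6575\right) \left(-11404 - 14675\right)} = \frac{49750}{2 \cdot 215 \cdot 436} - \frac{2158}{\left(-11610\right) \left(-26079\right)} = \frac{49750}{187480} - \frac{2158}{302777190} = 49750 \cdot \frac{1}{187480} - \frac{1079}{151388595} = \frac{4975}{18748} - \frac{1079}{151388595} = \frac{17514837931}{66005427420}$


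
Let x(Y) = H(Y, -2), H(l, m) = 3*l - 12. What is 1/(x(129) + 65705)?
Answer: 1/66080 ≈ 1.5133e-5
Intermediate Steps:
H(l, m) = -12 + 3*l
x(Y) = -12 + 3*Y
1/(x(129) + 65705) = 1/((-12 + 3*129) + 65705) = 1/((-12 + 387) + 65705) = 1/(375 + 65705) = 1/66080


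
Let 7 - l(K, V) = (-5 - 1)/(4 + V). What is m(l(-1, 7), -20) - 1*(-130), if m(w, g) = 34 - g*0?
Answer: 164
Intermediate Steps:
l(K, V) = 7 + 6/(4 + V) (l(K, V) = 7 - (-5 - 1)/(4 + V) = 7 - (-6)/(4 + V) = 7 + 6/(4 + V))
m(w, g) = 34 (m(w, g) = 34 - 1*0 = 34 + 0 = 34)
m(l(-1, 7), -20) - 1*(-130) = 34 - 1*(-130) = 34 + 130 = 164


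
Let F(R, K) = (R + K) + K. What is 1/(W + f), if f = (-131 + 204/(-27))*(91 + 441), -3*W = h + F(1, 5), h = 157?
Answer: -9/663908 ≈ -1.3556e-5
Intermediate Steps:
F(R, K) = R + 2*K (F(R, K) = (K + R) + K = R + 2*K)
W = -56 (W = -(157 + (1 + 2*5))/3 = -(157 + (1 + 10))/3 = -(157 + 11)/3 = -⅓*168 = -56)
f = -663404/9 (f = (-131 + 204*(-1/27))*532 = (-131 - 68/9)*532 = -1247/9*532 = -663404/9 ≈ -73712.)
1/(W + f) = 1/(-56 - 663404/9) = 1/(-663908/9) = -9/663908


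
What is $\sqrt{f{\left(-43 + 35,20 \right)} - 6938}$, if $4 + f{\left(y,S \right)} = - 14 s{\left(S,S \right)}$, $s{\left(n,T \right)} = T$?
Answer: $i \sqrt{7222} \approx 84.982 i$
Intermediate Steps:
$f{\left(y,S \right)} = -4 - 14 S$
$\sqrt{f{\left(-43 + 35,20 \right)} - 6938} = \sqrt{\left(-4 - 280\right) - 6938} = \sqrt{-284 - 6938} = \sqrt{-7222} = i \sqrt{7222}$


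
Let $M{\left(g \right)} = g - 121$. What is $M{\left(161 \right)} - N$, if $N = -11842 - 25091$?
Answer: $36973$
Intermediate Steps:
$M{\left(g \right)} = -121 + g$
$N = -36933$ ($N = -11842 - 25091 = -36933$)
$M{\left(161 \right)} - N = \left(-121 + 161\right) - -36933 = 40 + 36933 = 36973$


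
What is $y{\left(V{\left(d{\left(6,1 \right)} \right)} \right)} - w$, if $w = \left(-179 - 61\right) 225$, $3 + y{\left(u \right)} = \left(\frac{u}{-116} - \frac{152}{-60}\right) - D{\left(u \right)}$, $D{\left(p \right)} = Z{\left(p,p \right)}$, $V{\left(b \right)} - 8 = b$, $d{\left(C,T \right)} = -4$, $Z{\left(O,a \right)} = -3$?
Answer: $\frac{23491087}{435} \approx 54003.0$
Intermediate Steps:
$V{\left(b \right)} = 8 + b$
$D{\left(p \right)} = -3$
$y{\left(u \right)} = \frac{38}{15} - \frac{u}{116}$ ($y{\left(u \right)} = -3 + \left(\left(\frac{u}{-116} - \frac{152}{-60}\right) - -3\right) = -3 + \left(\left(u \left(- \frac{1}{116}\right) - - \frac{38}{15}\right) + 3\right) = -3 + \left(\left(- \frac{u}{116} + \frac{38}{15}\right) + 3\right) = -3 + \left(\left(\frac{38}{15} - \frac{u}{116}\right) + 3\right) = -3 - \left(- \frac{83}{15} + \frac{u}{116}\right) = \frac{38}{15} - \frac{u}{116}$)
$w = -54000$ ($w = \left(-240\right) 225 = -54000$)
$y{\left(V{\left(d{\left(6,1 \right)} \right)} \right)} - w = \left(\frac{38}{15} - \frac{8 - 4}{116}\right) - -54000 = \left(\frac{38}{15} - \frac{1}{29}\right) + 54000 = \frac{1087}{435} + 54000 = \frac{23491087}{435}$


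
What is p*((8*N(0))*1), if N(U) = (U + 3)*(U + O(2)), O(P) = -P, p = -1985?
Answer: 95280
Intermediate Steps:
N(U) = (-2 + U)*(3 + U) (N(U) = (U + 3)*(U - 1*2) = (3 + U)*(U - 2) = (3 + U)*(-2 + U) = (-2 + U)*(3 + U))
p*((8*N(0))*1) = -1985*8*(-6 + 0 + 0²) = -1985*8*(-6 + 0 + 0) = -1985*8*(-6) = -(-95280) = -1985*(-48) = 95280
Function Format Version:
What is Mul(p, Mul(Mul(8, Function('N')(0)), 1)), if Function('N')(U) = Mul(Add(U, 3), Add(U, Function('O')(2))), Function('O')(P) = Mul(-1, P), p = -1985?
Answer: 95280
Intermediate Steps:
Function('N')(U) = Mul(Add(-2, U), Add(3, U)) (Function('N')(U) = Mul(Add(U, 3), Add(U, Mul(-1, 2))) = Mul(Add(3, U), Add(U, -2)) = Mul(Add(3, U), Add(-2, U)) = Mul(Add(-2, U), Add(3, U)))
Mul(p, Mul(Mul(8, Function('N')(0)), 1)) = Mul(-1985, Mul(Mul(8, Add(-6, 0, Pow(0, 2))), 1)) = Mul(-1985, Mul(Mul(8, Add(-6, 0, 0)), 1)) = Mul(-1985, Mul(Mul(8, -6), 1)) = Mul(-1985, Mul(-48, 1)) = Mul(-1985, -48) = 95280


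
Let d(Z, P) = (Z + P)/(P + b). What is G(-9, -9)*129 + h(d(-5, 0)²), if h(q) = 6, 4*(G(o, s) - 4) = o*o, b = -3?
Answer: 12537/4 ≈ 3134.3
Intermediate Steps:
G(o, s) = 4 + o²/4 (G(o, s) = 4 + (o*o)/4 = 4 + o²/4)
d(Z, P) = (P + Z)/(-3 + P) (d(Z, P) = (Z + P)/(P - 3) = (P + Z)/(-3 + P))
G(-9, -9)*129 + h(d(-5, 0)²) = (4 + (¼)*(-9)²)*129 + 6 = (4 + (¼)*81)*129 + 6 = (4 + 81/4)*129 + 6 = (97/4)*129 + 6 = 12513/4 + 6 = 12537/4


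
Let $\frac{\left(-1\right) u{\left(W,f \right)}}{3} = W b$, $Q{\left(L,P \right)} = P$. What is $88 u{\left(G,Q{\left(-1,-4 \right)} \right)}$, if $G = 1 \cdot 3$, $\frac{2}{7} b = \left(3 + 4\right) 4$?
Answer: $-77616$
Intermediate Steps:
$b = 98$ ($b = \frac{7 \left(3 + 4\right) 4}{2} = \frac{7 \cdot 7 \cdot 4}{2} = \frac{7}{2} \cdot 28 = 98$)
$G = 3$
$u{\left(W,f \right)} = - 294 W$ ($u{\left(W,f \right)} = - 3 W 98 = - 3 \cdot 98 W = - 294 W$)
$88 u{\left(G,Q{\left(-1,-4 \right)} \right)} = 88 \left(\left(-294\right) 3\right) = 88 \left(-882\right) = -77616$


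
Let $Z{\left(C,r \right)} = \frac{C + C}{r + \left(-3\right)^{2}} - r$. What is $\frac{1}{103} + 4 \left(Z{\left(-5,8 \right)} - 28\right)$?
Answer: $- \frac{256247}{1751} \approx -146.34$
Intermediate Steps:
$Z{\left(C,r \right)} = - r + \frac{2 C}{9 + r}$ ($Z{\left(C,r \right)} = \frac{2 C}{r + 9} - r = \frac{2 C}{9 + r} - r = - r + \frac{2 C}{9 + r}$)
$\frac{1}{103} + 4 \left(Z{\left(-5,8 \right)} - 28\right) = \frac{1}{103} + 4 \left(\frac{- 8^{2} - 72 + 2 \left(-5\right)}{9 + 8} - 28\right) = \frac{1}{103} + 4 \left(\frac{\left(-1\right) 64 - 72 - 10}{17} - 28\right) = \frac{1}{103} + 4 \left(\frac{-64 - 72 - 10}{17} - 28\right) = \frac{1}{103} + 4 \left(\frac{1}{17} \left(-146\right) - 28\right) = \frac{1}{103} + 4 \left(- \frac{146}{17} - 28\right) = \frac{1}{103} + 4 \left(- \frac{622}{17}\right) = \frac{1}{103} - \frac{2488}{17} = - \frac{256247}{1751}$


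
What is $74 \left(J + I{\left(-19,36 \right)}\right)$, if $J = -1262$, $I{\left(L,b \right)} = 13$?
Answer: $-92426$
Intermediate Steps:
$74 \left(J + I{\left(-19,36 \right)}\right) = 74 \left(-1262 + 13\right) = 74 \left(-1249\right) = -92426$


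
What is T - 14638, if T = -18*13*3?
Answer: -15340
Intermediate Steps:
T = -702 (T = -234*3 = -702)
T - 14638 = -702 - 14638 = -15340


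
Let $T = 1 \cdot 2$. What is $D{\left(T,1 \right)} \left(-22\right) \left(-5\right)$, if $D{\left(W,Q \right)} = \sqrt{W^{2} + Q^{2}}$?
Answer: $110 \sqrt{5} \approx 245.97$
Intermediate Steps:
$T = 2$
$D{\left(W,Q \right)} = \sqrt{Q^{2} + W^{2}}$
$D{\left(T,1 \right)} \left(-22\right) \left(-5\right) = \sqrt{1^{2} + 2^{2}} \left(-22\right) \left(-5\right) = \sqrt{1 + 4} \left(-22\right) \left(-5\right) = \sqrt{5} \left(-22\right) \left(-5\right) = - 22 \sqrt{5} \left(-5\right) = 110 \sqrt{5}$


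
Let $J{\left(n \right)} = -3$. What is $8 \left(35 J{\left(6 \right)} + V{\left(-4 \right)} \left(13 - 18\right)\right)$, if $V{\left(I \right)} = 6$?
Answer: $-1080$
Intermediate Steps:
$8 \left(35 J{\left(6 \right)} + V{\left(-4 \right)} \left(13 - 18\right)\right) = 8 \left(35 \left(-3\right) + 6 \left(13 - 18\right)\right) = 8 \left(-105 + 6 \left(-5\right)\right) = 8 \left(-105 - 30\right) = 8 \left(-135\right) = -1080$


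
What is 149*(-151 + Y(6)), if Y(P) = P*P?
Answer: -17135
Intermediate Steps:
Y(P) = P**2
149*(-151 + Y(6)) = 149*(-151 + 6**2) = 149*(-151 + 36) = 149*(-115) = -17135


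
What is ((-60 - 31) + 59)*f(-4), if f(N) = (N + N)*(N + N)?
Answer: -2048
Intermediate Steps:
f(N) = 4*N**2 (f(N) = (2*N)*(2*N) = 4*N**2)
((-60 - 31) + 59)*f(-4) = ((-60 - 31) + 59)*(4*(-4)**2) = (-91 + 59)*(4*16) = -32*64 = -2048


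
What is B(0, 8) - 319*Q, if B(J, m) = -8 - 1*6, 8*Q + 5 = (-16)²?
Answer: -80181/8 ≈ -10023.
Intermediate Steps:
Q = 251/8 (Q = -5/8 + (⅛)*(-16)² = -5/8 + (⅛)*256 = -5/8 + 32 = 251/8 ≈ 31.375)
B(J, m) = -14 (B(J, m) = -8 - 6 = -14)
B(0, 8) - 319*Q = -14 - 319*251/8 = -14 - 80069/8 = -80181/8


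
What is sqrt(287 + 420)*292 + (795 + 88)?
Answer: 883 + 292*sqrt(707) ≈ 8647.1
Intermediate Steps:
sqrt(287 + 420)*292 + (795 + 88) = sqrt(707)*292 + 883 = 292*sqrt(707) + 883 = 883 + 292*sqrt(707)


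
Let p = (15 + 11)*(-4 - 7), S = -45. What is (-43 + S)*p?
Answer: 25168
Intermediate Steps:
p = -286 (p = 26*(-11) = -286)
(-43 + S)*p = (-43 - 45)*(-286) = -88*(-286) = 25168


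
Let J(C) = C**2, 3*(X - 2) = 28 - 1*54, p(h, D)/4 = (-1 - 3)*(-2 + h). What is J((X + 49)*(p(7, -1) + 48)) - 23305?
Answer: 16306351/9 ≈ 1.8118e+6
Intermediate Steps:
p(h, D) = 32 - 16*h (p(h, D) = 4*((-1 - 3)*(-2 + h)) = 4*(-4*(-2 + h)) = 4*(8 - 4*h) = 32 - 16*h)
X = -20/3 (X = 2 + (28 - 1*54)/3 = 2 + (28 - 54)/3 = 2 + (1/3)*(-26) = 2 - 26/3 = -20/3 ≈ -6.6667)
J((X + 49)*(p(7, -1) + 48)) - 23305 = ((-20/3 + 49)*((32 - 16*7) + 48))**2 - 23305 = (127*((32 - 112) + 48)/3)**2 - 23305 = (127*(-80 + 48)/3)**2 - 23305 = ((127/3)*(-32))**2 - 23305 = (-4064/3)**2 - 23305 = 16516096/9 - 23305 = 16306351/9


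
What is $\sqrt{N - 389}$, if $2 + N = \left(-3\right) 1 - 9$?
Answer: $i \sqrt{403} \approx 20.075 i$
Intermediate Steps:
$N = -14$ ($N = -2 - 12 = -14$)
$\sqrt{N - 389} = \sqrt{-14 - 389} = \sqrt{-403} = i \sqrt{403}$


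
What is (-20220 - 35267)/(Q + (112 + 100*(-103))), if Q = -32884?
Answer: 55487/43072 ≈ 1.2882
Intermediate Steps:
(-20220 - 35267)/(Q + (112 + 100*(-103))) = (-20220 - 35267)/(-32884 + (112 + 100*(-103))) = -55487/(-32884 + (112 - 10300)) = -55487/(-32884 - 10188) = -55487/(-43072) = -55487*(-1/43072) = 55487/43072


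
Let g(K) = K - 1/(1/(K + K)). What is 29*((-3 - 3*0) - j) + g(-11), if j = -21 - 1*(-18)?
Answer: 11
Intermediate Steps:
j = -3 (j = -21 + 18 = -3)
g(K) = -K (g(K) = K - 1/(1/(2*K)) = K - 2*K = -K)
29*((-3 - 3*0) - j) + g(-11) = 29*((-3 - 3*0) - 1*(-3)) - 1*(-11) = 29*((-3 + 0) + 3) + 11 = 29*(-3 + 3) + 11 = 29*0 + 11 = 0 + 11 = 11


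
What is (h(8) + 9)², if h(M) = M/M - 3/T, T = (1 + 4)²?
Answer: 61009/625 ≈ 97.614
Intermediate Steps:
T = 25 (T = 5² = 25)
h(M) = 22/25 (h(M) = M/M - 3/25 = 1 - 3*1/25 = 1 - 3/25 = 22/25)
(h(8) + 9)² = (22/25 + 9)² = (247/25)² = 61009/625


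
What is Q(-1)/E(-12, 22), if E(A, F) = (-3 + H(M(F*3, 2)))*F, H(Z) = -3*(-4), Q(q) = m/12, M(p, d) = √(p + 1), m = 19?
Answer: 19/2376 ≈ 0.0079966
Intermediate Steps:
M(p, d) = √(1 + p)
Q(q) = 19/12
H(Z) = 12
E(A, F) = 9*F (E(A, F) = (-3 + 12)*F = 9*F)
Q(-1)/E(-12, 22) = 19/(12*((9*22))) = (19/12)/198 = (19/12)*(1/198) = 19/2376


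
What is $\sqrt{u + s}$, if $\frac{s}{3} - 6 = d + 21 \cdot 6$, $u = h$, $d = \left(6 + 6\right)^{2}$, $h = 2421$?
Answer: $57$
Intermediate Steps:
$d = 144$ ($d = 12^{2} = 144$)
$u = 2421$
$s = 828$ ($s = 18 + 3 \left(144 + 21 \cdot 6\right) = 18 + 3 \left(144 + 126\right) = 18 + 3 \cdot 270 = 18 + 810 = 828$)
$\sqrt{u + s} = \sqrt{2421 + 828} = \sqrt{3249} = 57$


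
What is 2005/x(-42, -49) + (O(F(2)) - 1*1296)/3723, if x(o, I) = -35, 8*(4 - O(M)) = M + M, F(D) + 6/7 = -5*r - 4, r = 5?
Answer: -286079/4964 ≈ -57.631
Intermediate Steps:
F(D) = -209/7 (F(D) = -6/7 + (-5*5 - 4) = -6/7 + (-25 - 4) = -6/7 - 29 = -209/7)
O(M) = 4 - M/4 (O(M) = 4 - (M + M)/8 = 4 - M/4)
2005/x(-42, -49) + (O(F(2)) - 1*1296)/3723 = 2005/(-35) + ((4 - 1/4*(-209/7)) - 1*1296)/3723 = 2005*(-1/35) + ((4 + 209/28) - 1296)*(1/3723) = -401/7 + (321/28 - 1296)*(1/3723) = -401/7 - 35967/28*1/3723 = -401/7 - 11989/34748 = -286079/4964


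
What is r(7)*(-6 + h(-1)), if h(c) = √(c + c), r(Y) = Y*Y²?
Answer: -2058 + 343*I*√2 ≈ -2058.0 + 485.08*I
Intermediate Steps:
r(Y) = Y³
h(c) = √2*√c (h(c) = √(2*c) = √2*√c)
r(7)*(-6 + h(-1)) = 7³*(-6 + √2*√(-1)) = 343*(-6 + √2*I) = 343*(-6 + I*√2) = -2058 + 343*I*√2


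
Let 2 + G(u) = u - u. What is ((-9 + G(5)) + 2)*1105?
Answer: -9945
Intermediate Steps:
G(u) = -2 (G(u) = -2 + (u - u) = -2 + 0 = -2)
((-9 + G(5)) + 2)*1105 = ((-9 - 2) + 2)*1105 = (-11 + 2)*1105 = -9*1105 = -9945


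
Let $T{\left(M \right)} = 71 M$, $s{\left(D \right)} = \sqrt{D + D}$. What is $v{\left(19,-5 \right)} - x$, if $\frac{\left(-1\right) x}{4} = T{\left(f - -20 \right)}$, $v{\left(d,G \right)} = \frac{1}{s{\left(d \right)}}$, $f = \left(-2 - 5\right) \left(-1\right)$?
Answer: $7668 + \frac{\sqrt{38}}{38} \approx 7668.2$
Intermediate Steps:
$s{\left(D \right)} = \sqrt{2} \sqrt{D}$ ($s{\left(D \right)} = \sqrt{2 D} = \sqrt{2} \sqrt{D}$)
$f = 7$ ($f = \left(-7\right) \left(-1\right) = 7$)
$v{\left(d,G \right)} = \frac{\sqrt{2}}{2 \sqrt{d}}$ ($v{\left(d,G \right)} = \frac{1}{\sqrt{2} \sqrt{d}} = \frac{\sqrt{2}}{2 \sqrt{d}}$)
$x = -7668$ ($x = - 4 \cdot 71 \left(7 - -20\right) = - 4 \cdot 71 \left(7 + 20\right) = - 4 \cdot 71 \cdot 27 = \left(-4\right) 1917 = -7668$)
$v{\left(19,-5 \right)} - x = \frac{\sqrt{2}}{2 \sqrt{19}} - -7668 = \frac{\sqrt{2} \frac{\sqrt{19}}{19}}{2} + 7668 = \frac{\sqrt{38}}{38} + 7668 = 7668 + \frac{\sqrt{38}}{38}$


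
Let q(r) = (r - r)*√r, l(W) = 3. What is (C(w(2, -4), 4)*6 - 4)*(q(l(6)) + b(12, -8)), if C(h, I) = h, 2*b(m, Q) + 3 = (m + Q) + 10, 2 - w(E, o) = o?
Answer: 176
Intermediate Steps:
w(E, o) = 2 - o
b(m, Q) = 7/2 + Q/2 + m/2 (b(m, Q) = -3/2 + ((m + Q) + 10)/2 = -3/2 + ((Q + m) + 10)/2 = -3/2 + (10 + Q + m)/2 = -3/2 + (5 + Q/2 + m/2) = 7/2 + Q/2 + m/2)
q(r) = 0 (q(r) = 0*√r = 0)
(C(w(2, -4), 4)*6 - 4)*(q(l(6)) + b(12, -8)) = ((2 - 1*(-4))*6 - 4)*(0 + (7/2 + (½)*(-8) + (½)*12)) = ((2 + 4)*6 - 4)*(0 + (7/2 - 4 + 6)) = (6*6 - 4)*(0 + 11/2) = (36 - 4)*(11/2) = 32*(11/2) = 176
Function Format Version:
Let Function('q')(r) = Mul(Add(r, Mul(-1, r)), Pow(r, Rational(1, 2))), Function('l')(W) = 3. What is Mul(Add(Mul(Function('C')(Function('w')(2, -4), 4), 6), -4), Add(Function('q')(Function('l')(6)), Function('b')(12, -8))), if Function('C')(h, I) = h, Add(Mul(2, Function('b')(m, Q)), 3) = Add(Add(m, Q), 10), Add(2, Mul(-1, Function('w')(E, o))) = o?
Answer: 176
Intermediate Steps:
Function('w')(E, o) = Add(2, Mul(-1, o))
Function('b')(m, Q) = Add(Rational(7, 2), Mul(Rational(1, 2), Q), Mul(Rational(1, 2), m)) (Function('b')(m, Q) = Add(Rational(-3, 2), Mul(Rational(1, 2), Add(Add(m, Q), 10))) = Add(Rational(-3, 2), Mul(Rational(1, 2), Add(Add(Q, m), 10))) = Add(Rational(-3, 2), Mul(Rational(1, 2), Add(10, Q, m))) = Add(Rational(-3, 2), Add(5, Mul(Rational(1, 2), Q), Mul(Rational(1, 2), m))) = Add(Rational(7, 2), Mul(Rational(1, 2), Q), Mul(Rational(1, 2), m)))
Function('q')(r) = 0 (Function('q')(r) = Mul(0, Pow(r, Rational(1, 2))) = 0)
Mul(Add(Mul(Function('C')(Function('w')(2, -4), 4), 6), -4), Add(Function('q')(Function('l')(6)), Function('b')(12, -8))) = Mul(Add(Mul(Add(2, Mul(-1, -4)), 6), -4), Add(0, Add(Rational(7, 2), Mul(Rational(1, 2), -8), Mul(Rational(1, 2), 12)))) = Mul(Add(Mul(Add(2, 4), 6), -4), Add(0, Add(Rational(7, 2), -4, 6))) = Mul(Add(Mul(6, 6), -4), Add(0, Rational(11, 2))) = Mul(Add(36, -4), Rational(11, 2)) = Mul(32, Rational(11, 2)) = 176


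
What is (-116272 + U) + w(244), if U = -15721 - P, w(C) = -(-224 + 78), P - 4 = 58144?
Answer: -189995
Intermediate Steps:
P = 58148 (P = 4 + 58144 = 58148)
w(C) = 146 (w(C) = -1*(-146) = 146)
U = -73869 (U = -15721 - 1*58148 = -15721 - 58148 = -73869)
(-116272 + U) + w(244) = (-116272 - 73869) + 146 = -190141 + 146 = -189995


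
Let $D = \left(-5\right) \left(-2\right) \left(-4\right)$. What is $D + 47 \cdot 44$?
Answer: $2028$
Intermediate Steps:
$D = -40$ ($D = 10 \left(-4\right) = -40$)
$D + 47 \cdot 44 = -40 + 47 \cdot 44 = -40 + 2068 = 2028$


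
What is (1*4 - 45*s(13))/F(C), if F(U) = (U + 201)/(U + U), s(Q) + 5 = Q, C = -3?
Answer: 356/33 ≈ 10.788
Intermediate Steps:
s(Q) = -5 + Q
F(U) = (201 + U)/(2*U) (F(U) = (201 + U)/((2*U)) = (201 + U)*(1/(2*U)) = (201 + U)/(2*U))
(1*4 - 45*s(13))/F(C) = (1*4 - 45*(-5 + 13))/(((½)*(201 - 3)/(-3))) = (4 - 45*8)/(((½)*(-⅓)*198)) = (4 - 360)/(-33) = -356*(-1/33) = 356/33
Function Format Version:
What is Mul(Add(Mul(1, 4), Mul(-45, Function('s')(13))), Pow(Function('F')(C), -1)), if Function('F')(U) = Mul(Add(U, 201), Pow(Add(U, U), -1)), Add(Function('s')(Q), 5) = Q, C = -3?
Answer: Rational(356, 33) ≈ 10.788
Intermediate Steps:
Function('s')(Q) = Add(-5, Q)
Function('F')(U) = Mul(Rational(1, 2), Pow(U, -1), Add(201, U)) (Function('F')(U) = Mul(Add(201, U), Pow(Mul(2, U), -1)) = Mul(Add(201, U), Mul(Rational(1, 2), Pow(U, -1))) = Mul(Rational(1, 2), Pow(U, -1), Add(201, U)))
Mul(Add(Mul(1, 4), Mul(-45, Function('s')(13))), Pow(Function('F')(C), -1)) = Mul(Add(Mul(1, 4), Mul(-45, Add(-5, 13))), Pow(Mul(Rational(1, 2), Pow(-3, -1), Add(201, -3)), -1)) = Mul(Add(4, Mul(-45, 8)), Pow(Mul(Rational(1, 2), Rational(-1, 3), 198), -1)) = Mul(Add(4, -360), Pow(-33, -1)) = Mul(-356, Rational(-1, 33)) = Rational(356, 33)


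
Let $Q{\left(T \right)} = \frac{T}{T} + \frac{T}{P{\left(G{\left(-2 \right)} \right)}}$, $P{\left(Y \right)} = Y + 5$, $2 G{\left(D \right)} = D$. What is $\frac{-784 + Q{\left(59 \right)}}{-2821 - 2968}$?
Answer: $\frac{439}{3308} \approx 0.13271$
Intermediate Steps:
$G{\left(D \right)} = \frac{D}{2}$
$P{\left(Y \right)} = 5 + Y$
$Q{\left(T \right)} = 1 + \frac{T}{4}$ ($Q{\left(T \right)} = \frac{T}{T} + \frac{T}{5 + \frac{1}{2} \left(-2\right)} = 1 + \frac{T}{5 - 1} = 1 + \frac{T}{4}$)
$\frac{-784 + Q{\left(59 \right)}}{-2821 - 2968} = \frac{-784 + \left(1 + \frac{1}{4} \cdot 59\right)}{-2821 - 2968} = \frac{-784 + \left(1 + \frac{59}{4}\right)}{-5789} = \left(-784 + \frac{63}{4}\right) \left(- \frac{1}{5789}\right) = \left(- \frac{3073}{4}\right) \left(- \frac{1}{5789}\right) = \frac{439}{3308}$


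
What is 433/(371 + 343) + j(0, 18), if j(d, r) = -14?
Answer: -9563/714 ≈ -13.394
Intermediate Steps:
433/(371 + 343) + j(0, 18) = 433/(371 + 343) - 14 = 433/714 - 14 = -9563/714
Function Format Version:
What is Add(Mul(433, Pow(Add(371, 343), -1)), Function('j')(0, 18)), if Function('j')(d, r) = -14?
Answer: Rational(-9563, 714) ≈ -13.394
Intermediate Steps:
Add(Mul(433, Pow(Add(371, 343), -1)), Function('j')(0, 18)) = Add(Mul(433, Pow(Add(371, 343), -1)), -14) = Add(Mul(433, Pow(714, -1)), -14) = Add(Mul(433, Rational(1, 714)), -14) = Add(Rational(433, 714), -14) = Rational(-9563, 714)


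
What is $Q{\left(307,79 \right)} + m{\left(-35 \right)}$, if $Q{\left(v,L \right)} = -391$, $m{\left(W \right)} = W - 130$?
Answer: $-556$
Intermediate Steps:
$m{\left(W \right)} = -130 + W$
$Q{\left(307,79 \right)} + m{\left(-35 \right)} = -391 - 165 = -556$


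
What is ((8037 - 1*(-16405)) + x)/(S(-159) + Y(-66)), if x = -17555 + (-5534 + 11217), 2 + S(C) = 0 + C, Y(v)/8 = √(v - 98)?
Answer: -674590/12139 - 67040*I*√41/12139 ≈ -55.572 - 35.362*I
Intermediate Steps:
Y(v) = 8*√(-98 + v) (Y(v) = 8*√(v - 98) = 8*√(-98 + v))
S(C) = -2 + C (S(C) = -2 + (0 + C) = -2 + C)
x = -11872 (x = -17555 + 5683 = -11872)
((8037 - 1*(-16405)) + x)/(S(-159) + Y(-66)) = ((8037 - 1*(-16405)) - 11872)/((-2 - 159) + 8*√(-98 - 66)) = ((8037 + 16405) - 11872)/(-161 + 8*√(-164)) = (24442 - 11872)/(-161 + 8*(2*I*√41)) = 12570/(-161 + 16*I*√41)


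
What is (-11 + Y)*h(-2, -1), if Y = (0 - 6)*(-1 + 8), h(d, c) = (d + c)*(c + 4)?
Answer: 477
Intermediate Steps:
h(d, c) = (4 + c)*(c + d) (h(d, c) = (c + d)*(4 + c) = (4 + c)*(c + d))
Y = -42 (Y = -6*7 = -42)
(-11 + Y)*h(-2, -1) = (-11 - 42)*((-1)² + 4*(-1) + 4*(-2) - 1*(-2)) = -53*(1 - 4 - 8 + 2) = -53*(-9) = 477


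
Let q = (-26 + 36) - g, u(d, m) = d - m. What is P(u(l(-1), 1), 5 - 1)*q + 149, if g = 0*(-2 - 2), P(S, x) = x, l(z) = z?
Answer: 189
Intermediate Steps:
g = 0 (g = 0*(-4) = 0)
q = 10 (q = (-26 + 36) - 1*0 = 10 + 0 = 10)
P(u(l(-1), 1), 5 - 1)*q + 149 = (5 - 1)*10 + 149 = 4*10 + 149 = 40 + 149 = 189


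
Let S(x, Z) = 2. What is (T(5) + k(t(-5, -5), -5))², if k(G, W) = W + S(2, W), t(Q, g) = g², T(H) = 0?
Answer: 9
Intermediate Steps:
k(G, W) = 2 + W (k(G, W) = W + 2 = 2 + W)
(T(5) + k(t(-5, -5), -5))² = (0 + (2 - 5))² = (0 - 3)² = (-3)² = 9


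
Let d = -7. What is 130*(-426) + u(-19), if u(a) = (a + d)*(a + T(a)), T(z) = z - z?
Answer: -54886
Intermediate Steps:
T(z) = 0
u(a) = a*(-7 + a) (u(a) = (a - 7)*(a + 0) = (-7 + a)*a = a*(-7 + a))
130*(-426) + u(-19) = 130*(-426) - 19*(-7 - 19) = -55380 - 19*(-26) = -55380 + 494 = -54886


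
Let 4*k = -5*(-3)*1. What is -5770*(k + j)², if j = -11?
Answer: -2426285/8 ≈ -3.0329e+5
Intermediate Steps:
k = 15/4 (k = (-5*(-3)*1)/4 = (15*1)/4 = (¼)*15 = 15/4 ≈ 3.7500)
-5770*(k + j)² = -5770*(15/4 - 11)² = -5770*(-29/4)² = -5770*841/16 = -2426285/8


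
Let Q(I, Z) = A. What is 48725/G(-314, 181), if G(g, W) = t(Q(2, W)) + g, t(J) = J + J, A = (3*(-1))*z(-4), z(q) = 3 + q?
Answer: -48725/308 ≈ -158.20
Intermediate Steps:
A = 3 (A = (3*(-1))*(3 - 4) = -3*(-1) = 3)
Q(I, Z) = 3
t(J) = 2*J
G(g, W) = 6 + g (G(g, W) = 2*3 + g = 6 + g)
48725/G(-314, 181) = 48725/(6 - 314) = 48725/(-308) = 48725*(-1/308) = -48725/308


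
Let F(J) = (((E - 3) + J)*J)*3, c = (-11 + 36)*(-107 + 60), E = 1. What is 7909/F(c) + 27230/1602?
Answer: 1711937848/100705725 ≈ 16.999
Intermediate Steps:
c = -1175 (c = 25*(-47) = -1175)
F(J) = 3*J*(-2 + J) (F(J) = (((1 - 3) + J)*J)*3 = ((-2 + J)*J)*3 = (J*(-2 + J))*3 = 3*J*(-2 + J))
7909/F(c) + 27230/1602 = 7909/((3*(-1175)*(-2 - 1175))) + 27230/1602 = 7909/((3*(-1175)*(-1177))) + 27230*(1/1602) = 7909/4148925 + 13615/801 = 7909*(1/4148925) + 13615/801 = 719/377175 + 13615/801 = 1711937848/100705725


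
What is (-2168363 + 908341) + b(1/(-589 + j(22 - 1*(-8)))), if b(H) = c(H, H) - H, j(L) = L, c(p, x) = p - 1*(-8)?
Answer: -1260014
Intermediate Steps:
c(p, x) = 8 + p (c(p, x) = p + 8 = 8 + p)
b(H) = 8 (b(H) = (8 + H) - H = 8)
(-2168363 + 908341) + b(1/(-589 + j(22 - 1*(-8)))) = (-2168363 + 908341) + 8 = -1260022 + 8 = -1260014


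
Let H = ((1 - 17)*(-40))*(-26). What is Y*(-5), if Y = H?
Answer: 83200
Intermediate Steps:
H = -16640 (H = -16*(-40)*(-26) = 640*(-26) = -16640)
Y = -16640
Y*(-5) = -16640*(-5) = 83200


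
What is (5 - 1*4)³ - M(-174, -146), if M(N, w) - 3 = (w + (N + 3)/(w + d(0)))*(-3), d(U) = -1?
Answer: -21389/49 ≈ -436.51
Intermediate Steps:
M(N, w) = 3 - 3*w - 3*(3 + N)/(-1 + w) (M(N, w) = 3 + (w + (N + 3)/(w - 1))*(-3) = 3 + (w + (3 + N)/(-1 + w))*(-3) = 3 + (-3*w - 3*(3 + N)/(-1 + w)) = 3 - 3*w - 3*(3 + N)/(-1 + w))
(5 - 1*4)³ - M(-174, -146) = (5 - 1*4)³ - 3*(-4 - 1*(-174) - 1*(-146)² + 2*(-146))/(-1 - 146) = (5 - 4)³ - 3*(-4 + 174 - 1*21316 - 292)/(-147) = 1³ - 3*(-1)*(-4 + 174 - 21316 - 292)/147 = 1 - 3*(-1)*(-21438)/147 = 1 - 1*21438/49 = 1 - 21438/49 = -21389/49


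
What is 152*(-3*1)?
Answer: -456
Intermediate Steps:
152*(-3*1) = 152*(-3) = -456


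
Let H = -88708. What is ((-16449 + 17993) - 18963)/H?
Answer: 17419/88708 ≈ 0.19636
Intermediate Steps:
((-16449 + 17993) - 18963)/H = ((-16449 + 17993) - 18963)/(-88708) = (1544 - 18963)*(-1/88708) = -17419*(-1/88708) = 17419/88708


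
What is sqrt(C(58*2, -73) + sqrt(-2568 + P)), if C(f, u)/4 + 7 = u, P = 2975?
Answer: sqrt(-320 + sqrt(407)) ≈ 17.315*I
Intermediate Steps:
C(f, u) = -28 + 4*u
sqrt(C(58*2, -73) + sqrt(-2568 + P)) = sqrt((-28 + 4*(-73)) + sqrt(-2568 + 2975)) = sqrt((-28 - 292) + sqrt(407)) = sqrt(-320 + sqrt(407))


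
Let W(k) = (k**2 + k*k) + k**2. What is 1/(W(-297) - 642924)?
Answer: -1/378297 ≈ -2.6434e-6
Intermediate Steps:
W(k) = 3*k**2 (W(k) = (k**2 + k**2) + k**2 = 2*k**2 + k**2 = 3*k**2)
1/(W(-297) - 642924) = 1/(3*(-297)**2 - 642924) = 1/(3*88209 - 642924) = 1/(264627 - 642924) = 1/(-378297) = -1/378297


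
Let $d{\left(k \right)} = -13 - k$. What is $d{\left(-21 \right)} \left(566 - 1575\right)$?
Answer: $-8072$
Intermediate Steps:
$d{\left(-21 \right)} \left(566 - 1575\right) = \left(-13 - -21\right) \left(566 - 1575\right) = \left(-13 + 21\right) \left(-1009\right) = 8 \left(-1009\right) = -8072$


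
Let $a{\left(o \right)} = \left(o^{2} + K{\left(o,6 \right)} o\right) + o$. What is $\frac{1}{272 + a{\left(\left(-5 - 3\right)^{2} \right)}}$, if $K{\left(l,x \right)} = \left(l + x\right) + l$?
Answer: $\frac{1}{13008} \approx 7.6876 \cdot 10^{-5}$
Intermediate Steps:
$K{\left(l,x \right)} = x + 2 l$
$a{\left(o \right)} = o + o^{2} + o \left(6 + 2 o\right)$ ($a{\left(o \right)} = \left(o^{2} + \left(6 + 2 o\right) o\right) + o = \left(o^{2} + o \left(6 + 2 o\right)\right) + o = o + o^{2} + o \left(6 + 2 o\right)$)
$\frac{1}{272 + a{\left(\left(-5 - 3\right)^{2} \right)}} = \frac{1}{272 + \left(-5 - 3\right)^{2} \left(7 + 3 \left(-5 - 3\right)^{2}\right)} = \frac{1}{272 + \left(-8\right)^{2} \left(7 + 3 \left(-8\right)^{2}\right)} = \frac{1}{272 + 64 \left(7 + 3 \cdot 64\right)} = \frac{1}{272 + 64 \left(7 + 192\right)} = \frac{1}{272 + 64 \cdot 199} = \frac{1}{272 + 12736} = \frac{1}{13008}$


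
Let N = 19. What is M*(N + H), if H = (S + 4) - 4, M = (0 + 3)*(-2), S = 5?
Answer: -144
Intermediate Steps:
M = -6 (M = 3*(-2) = -6)
H = 5 (H = (5 + 4) - 4 = 9 - 4 = 5)
M*(N + H) = -6*(19 + 5) = -6*24 = -144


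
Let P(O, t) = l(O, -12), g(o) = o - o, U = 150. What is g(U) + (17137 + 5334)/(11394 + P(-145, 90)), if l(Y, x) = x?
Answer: 22471/11382 ≈ 1.9743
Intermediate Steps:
g(o) = 0
P(O, t) = -12
g(U) + (17137 + 5334)/(11394 + P(-145, 90)) = 0 + (17137 + 5334)/(11394 - 12) = 0 + 22471/11382 = 22471/11382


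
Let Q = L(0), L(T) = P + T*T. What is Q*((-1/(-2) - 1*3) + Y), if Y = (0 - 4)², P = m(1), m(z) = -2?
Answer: -27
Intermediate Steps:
P = -2
Y = 16 (Y = (-4)² = 16)
L(T) = -2 + T² (L(T) = -2 + T*T = -2 + T²)
Q = -2 (Q = -2 + 0² = -2 + 0 = -2)
Q*((-1/(-2) - 1*3) + Y) = -2*((-1/(-2) - 1*3) + 16) = -2*((-1*(-½) - 3) + 16) = -2*((½ - 3) + 16) = -2*(-5/2 + 16) = -2*27/2 = -27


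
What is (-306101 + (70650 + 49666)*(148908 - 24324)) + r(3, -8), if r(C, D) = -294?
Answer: 14989142149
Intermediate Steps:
(-306101 + (70650 + 49666)*(148908 - 24324)) + r(3, -8) = (-306101 + (70650 + 49666)*(148908 - 24324)) - 294 = (-306101 + 120316*124584) - 294 = (-306101 + 14989448544) - 294 = 14989142443 - 294 = 14989142149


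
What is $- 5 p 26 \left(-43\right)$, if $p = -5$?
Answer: $-27950$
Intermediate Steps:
$- 5 p 26 \left(-43\right) = \left(-5\right) \left(-5\right) 26 \left(-43\right) = 25 \cdot 26 \left(-43\right) = 650 \left(-43\right) = -27950$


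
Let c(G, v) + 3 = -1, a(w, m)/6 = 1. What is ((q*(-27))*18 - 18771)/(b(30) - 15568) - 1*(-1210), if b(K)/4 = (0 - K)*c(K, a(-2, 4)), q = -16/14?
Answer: 127922869/105616 ≈ 1211.2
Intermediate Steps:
a(w, m) = 6 (a(w, m) = 6*1 = 6)
c(G, v) = -4 (c(G, v) = -3 - 1 = -4)
q = -8/7 (q = -16*1/14 = -8/7 ≈ -1.1429)
b(K) = 16*K (b(K) = 4*((0 - K)*(-4)) = 4*(-K*(-4)) = 4*(4*K) = 16*K)
((q*(-27))*18 - 18771)/(b(30) - 15568) - 1*(-1210) = (-8/7*(-27)*18 - 18771)/(16*30 - 15568) - 1*(-1210) = ((216/7)*18 - 18771)/(480 - 15568) + 1210 = (3888/7 - 18771)/(-15088) + 1210 = -127509/7*(-1/15088) + 1210 = 127509/105616 + 1210 = 127922869/105616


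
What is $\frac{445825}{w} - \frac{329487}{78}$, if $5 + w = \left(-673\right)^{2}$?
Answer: $- \frac{24866299273}{5888012} \approx -4223.2$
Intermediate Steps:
$w = 452924$ ($w = -5 + \left(-673\right)^{2} = -5 + 452929 = 452924$)
$\frac{445825}{w} - \frac{329487}{78} = \frac{445825}{452924} - \frac{329487}{78} = 445825 \cdot \frac{1}{452924} - \frac{109829}{26} = \frac{445825}{452924} - \frac{109829}{26} = - \frac{24866299273}{5888012}$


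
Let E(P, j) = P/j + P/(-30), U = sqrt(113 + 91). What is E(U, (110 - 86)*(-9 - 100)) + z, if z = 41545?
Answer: 41545 - 147*sqrt(51)/2180 ≈ 41545.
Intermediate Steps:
U = 2*sqrt(51) (U = sqrt(204) = 2*sqrt(51) ≈ 14.283)
E(P, j) = -P/30 + P/j (E(P, j) = P/j + P*(-1/30) = P/j - P/30 = -P/30 + P/j)
E(U, (110 - 86)*(-9 - 100)) + z = (-sqrt(51)/15 + (2*sqrt(51))/(((110 - 86)*(-9 - 100)))) + 41545 = (-sqrt(51)/15 + (2*sqrt(51))/((24*(-109)))) + 41545 = (-sqrt(51)/15 + (2*sqrt(51))/(-2616)) + 41545 = (-sqrt(51)/15 + (2*sqrt(51))*(-1/2616)) + 41545 = (-sqrt(51)/15 - sqrt(51)/1308) + 41545 = -147*sqrt(51)/2180 + 41545 = 41545 - 147*sqrt(51)/2180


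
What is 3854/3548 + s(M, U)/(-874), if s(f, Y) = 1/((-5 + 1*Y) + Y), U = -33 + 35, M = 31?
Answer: 421493/387619 ≈ 1.0874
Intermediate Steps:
U = 2
s(f, Y) = 1/(-5 + 2*Y) (s(f, Y) = 1/((-5 + Y) + Y) = 1/(-5 + 2*Y))
3854/3548 + s(M, U)/(-874) = 3854/3548 + 1/((-5 + 2*2)*(-874)) = 3854*(1/3548) - 1/874/(-5 + 4) = 1927/1774 - 1/874/(-1) = 1927/1774 - 1*(-1/874) = 1927/1774 + 1/874 = 421493/387619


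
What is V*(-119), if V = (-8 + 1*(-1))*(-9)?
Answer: -9639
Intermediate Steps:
V = 81 (V = (-8 - 1)*(-9) = -9*(-9) = 81)
V*(-119) = 81*(-119) = -9639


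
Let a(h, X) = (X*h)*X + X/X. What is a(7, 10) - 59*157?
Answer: -8562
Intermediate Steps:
a(h, X) = 1 + h*X**2 (a(h, X) = h*X**2 + 1 = 1 + h*X**2)
a(7, 10) - 59*157 = (1 + 7*10**2) - 59*157 = (1 + 7*100) - 9263 = (1 + 700) - 9263 = 701 - 9263 = -8562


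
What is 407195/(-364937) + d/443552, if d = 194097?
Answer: -109778979751/161868536224 ≈ -0.67820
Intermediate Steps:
407195/(-364937) + d/443552 = 407195/(-364937) + 194097/443552 = 407195*(-1/364937) + 194097*(1/443552) = -407195/364937 + 194097/443552 = -109778979751/161868536224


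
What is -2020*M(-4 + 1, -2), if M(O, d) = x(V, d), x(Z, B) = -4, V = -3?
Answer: 8080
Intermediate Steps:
M(O, d) = -4
-2020*M(-4 + 1, -2) = -2020*(-4) = 8080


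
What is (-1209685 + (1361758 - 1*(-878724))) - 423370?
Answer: 607427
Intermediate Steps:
(-1209685 + (1361758 - 1*(-878724))) - 423370 = (-1209685 + (1361758 + 878724)) - 423370 = (-1209685 + 2240482) - 423370 = 1030797 - 423370 = 607427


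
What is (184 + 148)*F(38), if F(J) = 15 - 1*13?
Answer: 664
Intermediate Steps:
F(J) = 2 (F(J) = 15 - 13 = 2)
(184 + 148)*F(38) = (184 + 148)*2 = 332*2 = 664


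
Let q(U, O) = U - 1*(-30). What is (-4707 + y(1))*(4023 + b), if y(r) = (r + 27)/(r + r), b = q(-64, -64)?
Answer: -18720377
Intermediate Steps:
q(U, O) = 30 + U (q(U, O) = U + 30 = 30 + U)
b = -34 (b = 30 - 64 = -34)
y(r) = (27 + r)/(2*r) (y(r) = (27 + r)/((2*r)) = (27 + r)*(1/(2*r)) = (27 + r)/(2*r))
(-4707 + y(1))*(4023 + b) = (-4707 + (½)*(27 + 1)/1)*(4023 - 34) = (-4707 + (½)*1*28)*3989 = (-4707 + 14)*3989 = -4693*3989 = -18720377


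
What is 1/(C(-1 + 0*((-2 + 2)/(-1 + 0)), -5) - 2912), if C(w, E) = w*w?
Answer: -1/2911 ≈ -0.00034352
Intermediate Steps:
C(w, E) = w²
1/(C(-1 + 0*((-2 + 2)/(-1 + 0)), -5) - 2912) = 1/((-1 + 0*((-2 + 2)/(-1 + 0)))² - 2912) = 1/((-1 + 0*(0/(-1)))² - 2912) = 1/((-1 + 0*(0*(-1)))² - 2912) = 1/((-1 + 0*0)² - 2912) = 1/((-1 + 0)² - 2912) = 1/((-1)² - 2912) = 1/(1 - 2912) = 1/(-2911) = -1/2911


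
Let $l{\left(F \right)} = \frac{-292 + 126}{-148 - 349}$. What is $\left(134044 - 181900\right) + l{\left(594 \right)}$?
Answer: $- \frac{23784266}{497} \approx -47856.0$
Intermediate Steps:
$l{\left(F \right)} = \frac{166}{497}$ ($l{\left(F \right)} = - \frac{166}{-497} = \left(-166\right) \left(- \frac{1}{497}\right) = \frac{166}{497}$)
$\left(134044 - 181900\right) + l{\left(594 \right)} = \left(134044 - 181900\right) + \frac{166}{497} = -47856 + \frac{166}{497} = - \frac{23784266}{497}$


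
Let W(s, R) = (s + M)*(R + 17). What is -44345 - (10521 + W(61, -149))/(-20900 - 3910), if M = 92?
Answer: -73347275/1654 ≈ -44345.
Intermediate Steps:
W(s, R) = (17 + R)*(92 + s) (W(s, R) = (s + 92)*(R + 17) = (92 + s)*(17 + R) = (17 + R)*(92 + s))
-44345 - (10521 + W(61, -149))/(-20900 - 3910) = -44345 - (10521 + (1564 + 17*61 + 92*(-149) - 149*61))/(-20900 - 3910) = -44345 - (10521 + (1564 + 1037 - 13708 - 9089))/(-24810) = -44345 - (10521 - 20196)*(-1)/24810 = -44345 - (-9675)*(-1)/24810 = -44345 - 1*645/1654 = -44345 - 645/1654 = -73347275/1654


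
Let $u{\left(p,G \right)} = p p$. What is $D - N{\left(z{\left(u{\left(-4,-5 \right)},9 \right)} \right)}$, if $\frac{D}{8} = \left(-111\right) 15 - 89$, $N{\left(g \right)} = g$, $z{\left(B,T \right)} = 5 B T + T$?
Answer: $-14761$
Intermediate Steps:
$u{\left(p,G \right)} = p^{2}$
$z{\left(B,T \right)} = T + 5 B T$ ($z{\left(B,T \right)} = 5 B T + T = T + 5 B T$)
$D = -14032$ ($D = 8 \left(\left(-111\right) 15 - 89\right) = 8 \left(-1665 - 89\right) = 8 \left(-1754\right) = -14032$)
$D - N{\left(z{\left(u{\left(-4,-5 \right)},9 \right)} \right)} = -14032 - 9 \left(1 + 5 \left(-4\right)^{2}\right) = -14032 - 9 \left(1 + 5 \cdot 16\right) = -14032 - 9 \left(1 + 80\right) = -14032 - 9 \cdot 81 = -14032 - 729 = -14761$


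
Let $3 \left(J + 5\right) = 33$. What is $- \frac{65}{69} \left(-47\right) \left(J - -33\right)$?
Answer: $\frac{39715}{23} \approx 1726.7$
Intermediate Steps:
$J = 6$ ($J = -5 + \frac{1}{3} \cdot 33 = -5 + 11 = 6$)
$- \frac{65}{69} \left(-47\right) \left(J - -33\right) = - \frac{65}{69} \left(-47\right) \left(6 - -33\right) = \left(-65\right) \frac{1}{69} \left(-47\right) \left(6 + 33\right) = \left(- \frac{65}{69}\right) \left(-47\right) 39 = \frac{3055}{69} \cdot 39 = \frac{39715}{23}$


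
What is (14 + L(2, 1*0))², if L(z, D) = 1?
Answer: 225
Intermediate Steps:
(14 + L(2, 1*0))² = (14 + 1)² = 15² = 225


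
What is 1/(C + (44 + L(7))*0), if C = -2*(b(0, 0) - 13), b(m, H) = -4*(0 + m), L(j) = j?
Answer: 1/26 ≈ 0.038462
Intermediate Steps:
b(m, H) = -4*m
C = 26 (C = -2*(-4*0 - 13) = -2*(0 - 13) = -2*(-13) = 26)
1/(C + (44 + L(7))*0) = 1/(26 + (44 + 7)*0) = 1/(26 + 51*0) = 1/(26 + 0) = 1/26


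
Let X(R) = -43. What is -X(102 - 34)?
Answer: 43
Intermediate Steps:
-X(102 - 34) = -1*(-43) = 43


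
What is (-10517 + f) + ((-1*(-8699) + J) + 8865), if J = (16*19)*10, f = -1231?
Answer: 8856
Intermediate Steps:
J = 3040 (J = 304*10 = 3040)
(-10517 + f) + ((-1*(-8699) + J) + 8865) = (-10517 - 1231) + ((-1*(-8699) + 3040) + 8865) = -11748 + ((8699 + 3040) + 8865) = -11748 + (11739 + 8865) = -11748 + 20604 = 8856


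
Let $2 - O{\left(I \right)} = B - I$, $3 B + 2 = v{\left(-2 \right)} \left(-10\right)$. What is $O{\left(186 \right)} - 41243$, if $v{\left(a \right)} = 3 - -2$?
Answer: $- \frac{123113}{3} \approx -41038.0$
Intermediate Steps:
$v{\left(a \right)} = 5$ ($v{\left(a \right)} = 3 + 2 = 5$)
$B = - \frac{52}{3}$ ($B = - \frac{2}{3} + \frac{5 \left(-10\right)}{3} = - \frac{2}{3} + \frac{1}{3} \left(-50\right) = - \frac{2}{3} - \frac{50}{3} = - \frac{52}{3} \approx -17.333$)
$O{\left(I \right)} = \frac{58}{3} + I$ ($O{\left(I \right)} = 2 - \left(- \frac{52}{3} - I\right) = 2 + \left(\frac{52}{3} + I\right) = \frac{58}{3} + I$)
$O{\left(186 \right)} - 41243 = \left(\frac{58}{3} + 186\right) - 41243 = \frac{616}{3} - 41243 = - \frac{123113}{3}$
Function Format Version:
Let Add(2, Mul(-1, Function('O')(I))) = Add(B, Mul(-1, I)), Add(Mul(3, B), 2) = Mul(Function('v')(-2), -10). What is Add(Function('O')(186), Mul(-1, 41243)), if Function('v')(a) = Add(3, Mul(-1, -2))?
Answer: Rational(-123113, 3) ≈ -41038.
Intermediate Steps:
Function('v')(a) = 5 (Function('v')(a) = Add(3, 2) = 5)
B = Rational(-52, 3) (B = Add(Rational(-2, 3), Mul(Rational(1, 3), Mul(5, -10))) = Add(Rational(-2, 3), Mul(Rational(1, 3), -50)) = Add(Rational(-2, 3), Rational(-50, 3)) = Rational(-52, 3) ≈ -17.333)
Function('O')(I) = Add(Rational(58, 3), I) (Function('O')(I) = Add(2, Mul(-1, Add(Rational(-52, 3), Mul(-1, I)))) = Add(2, Add(Rational(52, 3), I)) = Add(Rational(58, 3), I))
Add(Function('O')(186), Mul(-1, 41243)) = Add(Add(Rational(58, 3), 186), Mul(-1, 41243)) = Add(Rational(616, 3), -41243) = Rational(-123113, 3)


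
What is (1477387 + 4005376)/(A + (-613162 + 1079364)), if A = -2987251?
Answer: -5482763/2521049 ≈ -2.1748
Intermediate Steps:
(1477387 + 4005376)/(A + (-613162 + 1079364)) = (1477387 + 4005376)/(-2987251 + (-613162 + 1079364)) = 5482763/(-2987251 + 466202) = 5482763/(-2521049) = 5482763*(-1/2521049) = -5482763/2521049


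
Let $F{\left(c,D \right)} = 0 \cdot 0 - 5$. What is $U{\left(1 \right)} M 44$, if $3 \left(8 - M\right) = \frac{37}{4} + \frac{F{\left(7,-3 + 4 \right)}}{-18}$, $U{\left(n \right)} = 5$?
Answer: $\frac{28655}{27} \approx 1061.3$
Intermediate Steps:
$F{\left(c,D \right)} = -5$ ($F{\left(c,D \right)} = 0 - 5 = -5$)
$M = \frac{521}{108}$ ($M = 8 - \frac{\frac{37}{4} - \frac{5}{-18}}{3} = 8 - \frac{37 \cdot \frac{1}{4} - - \frac{5}{18}}{3} = 8 - \frac{\frac{37}{4} + \frac{5}{18}}{3} = 8 - \frac{343}{108} = \frac{521}{108} \approx 4.8241$)
$U{\left(1 \right)} M 44 = 5 \cdot \frac{521}{108} \cdot 44 = \frac{2605}{108} \cdot 44 = \frac{28655}{27}$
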